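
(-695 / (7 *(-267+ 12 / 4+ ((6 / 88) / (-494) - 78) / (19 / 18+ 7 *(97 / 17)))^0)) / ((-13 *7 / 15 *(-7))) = -10425 / 4459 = -2.34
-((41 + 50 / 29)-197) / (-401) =-4474 / 11629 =-0.38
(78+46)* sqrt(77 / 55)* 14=1736* sqrt(35) / 5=2054.06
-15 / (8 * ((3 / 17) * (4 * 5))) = -17 / 32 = -0.53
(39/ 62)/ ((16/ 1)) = 39/ 992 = 0.04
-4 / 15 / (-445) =4 / 6675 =0.00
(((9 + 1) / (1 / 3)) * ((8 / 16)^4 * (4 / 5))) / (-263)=-3 / 526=-0.01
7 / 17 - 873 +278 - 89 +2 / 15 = -174281 / 255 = -683.45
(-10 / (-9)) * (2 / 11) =20 / 99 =0.20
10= 10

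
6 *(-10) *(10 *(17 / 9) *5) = -17000 / 3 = -5666.67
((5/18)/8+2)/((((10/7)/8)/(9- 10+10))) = 2051/20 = 102.55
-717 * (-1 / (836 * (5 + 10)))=239 / 4180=0.06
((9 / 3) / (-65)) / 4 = -3 / 260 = -0.01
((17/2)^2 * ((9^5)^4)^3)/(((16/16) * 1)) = 519335976675270619809408970728275856482396456358438969749889/4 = 129833994168817654952352200000000000000000000000000000000000.00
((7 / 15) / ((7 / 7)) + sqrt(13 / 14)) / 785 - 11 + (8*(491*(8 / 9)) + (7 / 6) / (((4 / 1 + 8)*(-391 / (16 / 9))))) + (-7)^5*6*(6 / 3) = -24638407540376 / 124308675 + sqrt(182) / 10990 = -198203.44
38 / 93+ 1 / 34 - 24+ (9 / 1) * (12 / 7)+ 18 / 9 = -135757 / 22134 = -6.13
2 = 2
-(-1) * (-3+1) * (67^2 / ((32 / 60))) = -67335 / 4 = -16833.75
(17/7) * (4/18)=34/63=0.54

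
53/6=8.83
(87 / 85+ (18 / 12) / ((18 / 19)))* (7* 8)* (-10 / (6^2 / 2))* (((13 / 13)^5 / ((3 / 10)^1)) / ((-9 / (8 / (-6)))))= -1489040 / 37179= -40.05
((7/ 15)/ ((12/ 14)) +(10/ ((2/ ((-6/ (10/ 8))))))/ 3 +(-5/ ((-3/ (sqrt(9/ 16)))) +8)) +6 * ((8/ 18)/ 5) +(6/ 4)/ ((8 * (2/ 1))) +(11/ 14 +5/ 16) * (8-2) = 90829/ 10080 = 9.01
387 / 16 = 24.19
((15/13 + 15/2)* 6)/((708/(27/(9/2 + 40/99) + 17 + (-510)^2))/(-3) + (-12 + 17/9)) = -1534417139475/298827712651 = -5.13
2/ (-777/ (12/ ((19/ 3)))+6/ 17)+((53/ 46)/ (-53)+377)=376.97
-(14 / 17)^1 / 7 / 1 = -0.12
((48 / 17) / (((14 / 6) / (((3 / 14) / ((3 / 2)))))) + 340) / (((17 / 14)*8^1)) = 35.02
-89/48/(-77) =89/3696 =0.02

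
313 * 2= 626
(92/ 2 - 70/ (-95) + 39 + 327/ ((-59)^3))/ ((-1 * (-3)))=111518726/ 3902201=28.58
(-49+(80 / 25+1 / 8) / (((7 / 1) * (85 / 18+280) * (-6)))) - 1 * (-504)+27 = 482.00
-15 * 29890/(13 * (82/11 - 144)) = 2465925/9763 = 252.58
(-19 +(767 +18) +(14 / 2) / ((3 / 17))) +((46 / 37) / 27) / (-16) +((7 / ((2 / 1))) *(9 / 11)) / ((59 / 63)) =4194683509 / 5186808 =808.72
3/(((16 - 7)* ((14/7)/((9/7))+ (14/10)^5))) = 9375/195013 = 0.05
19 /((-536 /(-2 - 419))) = 7999 /536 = 14.92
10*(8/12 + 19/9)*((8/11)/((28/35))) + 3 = 2797/99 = 28.25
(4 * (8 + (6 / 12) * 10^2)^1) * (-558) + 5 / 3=-388363 / 3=-129454.33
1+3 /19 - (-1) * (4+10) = 288 /19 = 15.16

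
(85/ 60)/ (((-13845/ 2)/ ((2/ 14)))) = -17/ 581490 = -0.00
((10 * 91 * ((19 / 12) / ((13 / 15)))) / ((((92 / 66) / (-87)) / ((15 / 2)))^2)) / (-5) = -72855928.62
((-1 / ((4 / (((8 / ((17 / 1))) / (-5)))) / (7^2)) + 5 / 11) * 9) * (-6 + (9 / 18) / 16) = -2583657 / 29920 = -86.35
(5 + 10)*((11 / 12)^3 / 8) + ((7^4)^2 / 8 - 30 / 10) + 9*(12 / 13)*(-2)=43165741363 / 59904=720581.95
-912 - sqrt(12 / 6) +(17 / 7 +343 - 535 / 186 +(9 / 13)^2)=-125194687 / 220038 - sqrt(2)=-570.38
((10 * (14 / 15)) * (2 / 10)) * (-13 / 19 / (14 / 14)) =-364 / 285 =-1.28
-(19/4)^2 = -361/16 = -22.56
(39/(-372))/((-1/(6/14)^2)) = 117/6076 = 0.02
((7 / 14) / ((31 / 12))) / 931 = 6 / 28861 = 0.00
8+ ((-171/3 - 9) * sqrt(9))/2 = -91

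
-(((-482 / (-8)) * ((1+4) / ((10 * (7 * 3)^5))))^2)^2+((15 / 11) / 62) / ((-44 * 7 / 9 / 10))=-27472082633390415786657940487911 / 4274574658992190500610554675818496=-0.01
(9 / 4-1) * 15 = 18.75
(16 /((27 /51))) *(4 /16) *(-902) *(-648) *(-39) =-172231488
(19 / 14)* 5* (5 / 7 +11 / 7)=760 / 49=15.51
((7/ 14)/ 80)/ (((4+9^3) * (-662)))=-1/ 77639360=-0.00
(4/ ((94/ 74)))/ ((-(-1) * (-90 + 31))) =-0.05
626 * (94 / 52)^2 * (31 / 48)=21433927 / 16224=1321.12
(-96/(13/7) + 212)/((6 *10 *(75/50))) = 1042/585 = 1.78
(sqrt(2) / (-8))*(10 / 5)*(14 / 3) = -7*sqrt(2) / 6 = -1.65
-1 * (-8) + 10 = 18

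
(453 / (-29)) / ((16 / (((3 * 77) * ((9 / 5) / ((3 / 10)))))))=-313929 / 232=-1353.14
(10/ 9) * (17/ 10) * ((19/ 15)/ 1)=323/ 135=2.39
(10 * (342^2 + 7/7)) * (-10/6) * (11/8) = -32165375/12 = -2680447.92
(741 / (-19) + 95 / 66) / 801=-2479 / 52866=-0.05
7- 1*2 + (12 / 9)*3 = 9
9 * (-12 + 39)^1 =243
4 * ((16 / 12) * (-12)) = -64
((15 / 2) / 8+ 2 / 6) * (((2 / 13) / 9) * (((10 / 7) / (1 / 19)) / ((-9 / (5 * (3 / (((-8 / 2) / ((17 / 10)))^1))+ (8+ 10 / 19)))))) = -0.14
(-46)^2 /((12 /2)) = 1058 /3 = 352.67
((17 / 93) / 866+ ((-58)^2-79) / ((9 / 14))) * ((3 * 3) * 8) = 4938590364 / 13423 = 367920.02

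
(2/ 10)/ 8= 1/ 40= 0.02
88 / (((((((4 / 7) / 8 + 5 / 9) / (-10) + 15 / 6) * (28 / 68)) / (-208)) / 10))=-560102400 / 3071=-182384.37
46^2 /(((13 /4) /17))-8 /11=1582664 /143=11067.58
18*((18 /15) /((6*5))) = 0.72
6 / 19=0.32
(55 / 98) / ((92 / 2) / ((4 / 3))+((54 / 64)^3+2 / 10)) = 4505600 / 283399487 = 0.02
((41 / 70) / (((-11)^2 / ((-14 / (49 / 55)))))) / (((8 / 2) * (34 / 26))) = -533 / 36652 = -0.01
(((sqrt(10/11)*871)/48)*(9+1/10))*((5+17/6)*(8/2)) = 3725267*sqrt(110)/7920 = 4933.20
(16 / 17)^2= 256 / 289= 0.89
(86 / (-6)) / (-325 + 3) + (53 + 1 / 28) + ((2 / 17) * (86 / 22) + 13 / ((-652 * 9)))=4729214015 / 88333938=53.54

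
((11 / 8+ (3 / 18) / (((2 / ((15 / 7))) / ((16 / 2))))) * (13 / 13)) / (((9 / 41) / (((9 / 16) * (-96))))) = -19311 / 28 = -689.68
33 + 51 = 84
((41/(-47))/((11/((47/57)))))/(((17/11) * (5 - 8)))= 41/2907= 0.01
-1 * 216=-216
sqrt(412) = 2 *sqrt(103) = 20.30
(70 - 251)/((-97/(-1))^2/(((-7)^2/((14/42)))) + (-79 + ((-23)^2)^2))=-26607/41134423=-0.00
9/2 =4.50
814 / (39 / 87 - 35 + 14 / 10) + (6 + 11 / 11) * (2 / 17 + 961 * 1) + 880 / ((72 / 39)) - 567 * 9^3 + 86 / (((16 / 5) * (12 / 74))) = -144775401473 / 356592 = -405997.33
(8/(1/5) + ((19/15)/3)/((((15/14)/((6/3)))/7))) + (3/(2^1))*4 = 34774/675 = 51.52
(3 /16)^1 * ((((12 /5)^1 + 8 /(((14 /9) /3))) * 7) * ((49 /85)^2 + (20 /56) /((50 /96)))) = 6023979 /252875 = 23.82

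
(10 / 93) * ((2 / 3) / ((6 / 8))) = 80 / 837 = 0.10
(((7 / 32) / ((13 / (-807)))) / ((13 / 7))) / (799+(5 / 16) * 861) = -39543 / 5776082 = -0.01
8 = 8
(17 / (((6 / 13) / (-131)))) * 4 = -57902 / 3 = -19300.67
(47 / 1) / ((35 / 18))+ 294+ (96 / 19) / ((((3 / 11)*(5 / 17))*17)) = 214048 / 665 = 321.88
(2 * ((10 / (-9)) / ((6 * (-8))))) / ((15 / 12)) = 1 / 27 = 0.04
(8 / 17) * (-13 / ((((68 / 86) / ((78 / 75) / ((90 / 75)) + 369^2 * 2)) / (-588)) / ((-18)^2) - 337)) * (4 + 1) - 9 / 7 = -267264196234939413 / 223661777959761659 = -1.19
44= 44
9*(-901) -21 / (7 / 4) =-8121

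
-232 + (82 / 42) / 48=-233815 / 1008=-231.96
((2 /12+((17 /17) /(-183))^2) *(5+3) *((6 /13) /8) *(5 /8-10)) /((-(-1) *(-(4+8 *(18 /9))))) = 55825 /1547936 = 0.04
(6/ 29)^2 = 36/ 841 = 0.04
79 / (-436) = -79 / 436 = -0.18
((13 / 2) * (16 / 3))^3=1124864 / 27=41661.63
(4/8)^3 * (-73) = -73/8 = -9.12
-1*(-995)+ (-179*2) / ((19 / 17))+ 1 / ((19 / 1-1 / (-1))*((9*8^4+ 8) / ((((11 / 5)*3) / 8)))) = 34375430457 / 50950400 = 674.68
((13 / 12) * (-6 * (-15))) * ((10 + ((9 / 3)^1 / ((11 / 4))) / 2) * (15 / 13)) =13050 / 11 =1186.36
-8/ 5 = -1.60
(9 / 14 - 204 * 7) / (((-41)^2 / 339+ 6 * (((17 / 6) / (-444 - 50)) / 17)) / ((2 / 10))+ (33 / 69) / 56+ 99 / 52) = -153937761588 / 2879088761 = -53.47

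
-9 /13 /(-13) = 9 /169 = 0.05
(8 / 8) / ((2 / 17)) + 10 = 37 / 2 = 18.50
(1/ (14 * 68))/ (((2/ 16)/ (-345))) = -345/ 119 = -2.90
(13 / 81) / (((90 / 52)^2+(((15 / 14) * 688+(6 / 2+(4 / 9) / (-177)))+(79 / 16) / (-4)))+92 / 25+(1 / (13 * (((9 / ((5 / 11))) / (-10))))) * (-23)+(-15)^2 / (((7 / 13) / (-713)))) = -2281364800 / 4224392511020007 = -0.00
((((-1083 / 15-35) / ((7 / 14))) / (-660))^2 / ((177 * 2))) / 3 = 35912 / 361411875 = 0.00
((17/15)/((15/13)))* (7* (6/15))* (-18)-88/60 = -19114/375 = -50.97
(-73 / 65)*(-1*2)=146 / 65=2.25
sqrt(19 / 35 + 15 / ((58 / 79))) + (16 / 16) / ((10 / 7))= 7 / 10 + sqrt(86431310) / 2030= 5.28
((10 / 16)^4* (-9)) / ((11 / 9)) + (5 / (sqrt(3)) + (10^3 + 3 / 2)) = 5* sqrt(3) / 3 + 45072959 / 45056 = 1003.26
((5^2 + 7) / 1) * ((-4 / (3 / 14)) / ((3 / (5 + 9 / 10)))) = -52864 / 45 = -1174.76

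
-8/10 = -4/5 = -0.80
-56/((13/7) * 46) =-196/299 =-0.66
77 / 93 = 0.83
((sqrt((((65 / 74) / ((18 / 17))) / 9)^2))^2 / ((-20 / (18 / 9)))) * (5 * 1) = -1221025 / 287424288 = -0.00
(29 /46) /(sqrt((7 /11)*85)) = 29*sqrt(6545) /27370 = 0.09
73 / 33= 2.21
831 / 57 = 277 / 19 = 14.58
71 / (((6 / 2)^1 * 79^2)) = 71 / 18723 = 0.00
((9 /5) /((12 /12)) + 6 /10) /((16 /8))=1.20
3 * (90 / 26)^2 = 6075 / 169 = 35.95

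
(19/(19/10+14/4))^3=857375/19683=43.56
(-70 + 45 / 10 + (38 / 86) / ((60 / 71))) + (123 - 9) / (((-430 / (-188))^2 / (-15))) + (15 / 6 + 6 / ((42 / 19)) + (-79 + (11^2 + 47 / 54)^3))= 18440338669100617 / 10190282760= 1809600.29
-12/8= -3/2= -1.50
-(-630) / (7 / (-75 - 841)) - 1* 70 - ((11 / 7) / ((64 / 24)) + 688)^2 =-1745702081 / 3136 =-556665.20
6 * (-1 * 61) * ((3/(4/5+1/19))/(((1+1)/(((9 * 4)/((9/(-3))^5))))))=23180/243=95.39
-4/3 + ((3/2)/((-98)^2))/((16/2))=-614647/460992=-1.33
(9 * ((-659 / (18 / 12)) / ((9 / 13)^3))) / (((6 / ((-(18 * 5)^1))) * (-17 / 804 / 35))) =-135805797400 / 459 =-295873196.95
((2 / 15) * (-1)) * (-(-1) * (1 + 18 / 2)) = -4 / 3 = -1.33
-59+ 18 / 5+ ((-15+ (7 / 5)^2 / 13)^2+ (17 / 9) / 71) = 165.13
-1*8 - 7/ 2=-23/ 2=-11.50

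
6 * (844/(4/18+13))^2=346195296/14161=24447.09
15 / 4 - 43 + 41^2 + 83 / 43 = 282713 / 172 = 1643.68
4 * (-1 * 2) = -8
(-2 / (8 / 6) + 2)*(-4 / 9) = -2 / 9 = -0.22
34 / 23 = 1.48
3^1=3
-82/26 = -41/13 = -3.15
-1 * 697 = -697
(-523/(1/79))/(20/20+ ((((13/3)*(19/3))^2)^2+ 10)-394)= -271080837/3719585218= -0.07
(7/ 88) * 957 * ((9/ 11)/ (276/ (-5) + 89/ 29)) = -794745/ 665192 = -1.19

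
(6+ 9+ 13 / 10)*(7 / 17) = 1141 / 170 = 6.71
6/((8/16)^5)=192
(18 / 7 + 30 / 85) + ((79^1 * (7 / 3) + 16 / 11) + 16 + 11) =847102 / 3927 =215.71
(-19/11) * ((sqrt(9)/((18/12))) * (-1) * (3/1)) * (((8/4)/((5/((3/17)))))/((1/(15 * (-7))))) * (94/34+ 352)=-86629284/3179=-27250.48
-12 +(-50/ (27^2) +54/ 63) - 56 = -342980/ 5103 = -67.21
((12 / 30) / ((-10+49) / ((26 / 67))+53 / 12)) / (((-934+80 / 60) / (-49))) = 1764 / 8806705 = 0.00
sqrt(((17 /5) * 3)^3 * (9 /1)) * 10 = 306 * sqrt(255) /5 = 977.29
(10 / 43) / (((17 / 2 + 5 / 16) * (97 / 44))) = 7040 / 588111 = 0.01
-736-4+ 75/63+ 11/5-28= -80284/105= -764.61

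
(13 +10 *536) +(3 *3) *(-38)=5031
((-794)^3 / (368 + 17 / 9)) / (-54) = 250283092 / 9987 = 25060.89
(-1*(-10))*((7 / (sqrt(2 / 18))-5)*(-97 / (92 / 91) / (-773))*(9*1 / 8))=397215 / 17779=22.34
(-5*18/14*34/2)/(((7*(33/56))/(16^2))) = -6782.34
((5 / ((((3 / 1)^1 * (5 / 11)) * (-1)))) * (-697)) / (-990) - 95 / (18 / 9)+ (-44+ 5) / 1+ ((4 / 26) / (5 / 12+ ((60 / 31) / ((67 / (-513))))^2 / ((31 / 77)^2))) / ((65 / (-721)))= -137040047777213388682 / 1538345665121706675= -89.08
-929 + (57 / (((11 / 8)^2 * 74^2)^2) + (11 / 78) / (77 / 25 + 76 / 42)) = -1701292876838643729 / 1831373195937142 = -928.97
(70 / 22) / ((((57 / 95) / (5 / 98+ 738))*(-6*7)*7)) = -1808225 / 135828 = -13.31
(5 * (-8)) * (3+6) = -360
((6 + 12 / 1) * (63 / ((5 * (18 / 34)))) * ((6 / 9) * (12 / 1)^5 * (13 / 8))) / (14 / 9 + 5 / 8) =41573855232 / 785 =52960325.14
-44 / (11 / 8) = -32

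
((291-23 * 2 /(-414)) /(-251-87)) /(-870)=131 /132327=0.00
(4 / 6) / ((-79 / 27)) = -18 / 79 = -0.23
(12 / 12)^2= 1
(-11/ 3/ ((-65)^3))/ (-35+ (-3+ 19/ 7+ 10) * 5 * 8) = 0.00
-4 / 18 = -2 / 9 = -0.22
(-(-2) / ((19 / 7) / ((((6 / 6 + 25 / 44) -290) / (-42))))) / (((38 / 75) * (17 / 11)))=317275 / 49096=6.46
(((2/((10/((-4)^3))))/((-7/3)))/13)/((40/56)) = 192/325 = 0.59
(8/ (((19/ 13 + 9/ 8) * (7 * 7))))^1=0.06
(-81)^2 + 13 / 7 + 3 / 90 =1378207 / 210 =6562.89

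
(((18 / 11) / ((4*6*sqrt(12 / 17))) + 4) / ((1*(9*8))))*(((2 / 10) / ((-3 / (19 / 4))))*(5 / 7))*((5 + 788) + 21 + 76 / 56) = -72295 / 7056- 72295*sqrt(51) / 2483712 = -10.45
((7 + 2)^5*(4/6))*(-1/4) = -19683/2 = -9841.50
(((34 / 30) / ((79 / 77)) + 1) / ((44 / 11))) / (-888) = -1247 / 2104560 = -0.00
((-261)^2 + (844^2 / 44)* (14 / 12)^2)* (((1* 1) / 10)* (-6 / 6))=-4462754 / 495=-9015.66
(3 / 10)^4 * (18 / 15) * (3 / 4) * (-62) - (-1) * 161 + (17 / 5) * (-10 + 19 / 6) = 20597203 / 150000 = 137.31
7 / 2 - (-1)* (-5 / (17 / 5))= 69 / 34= 2.03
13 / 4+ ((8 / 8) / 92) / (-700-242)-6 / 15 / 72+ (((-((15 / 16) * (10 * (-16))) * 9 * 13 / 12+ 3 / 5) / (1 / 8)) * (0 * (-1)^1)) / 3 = 4217633 / 1299960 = 3.24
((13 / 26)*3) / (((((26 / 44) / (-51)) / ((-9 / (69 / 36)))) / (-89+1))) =-15995232 / 299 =-53495.76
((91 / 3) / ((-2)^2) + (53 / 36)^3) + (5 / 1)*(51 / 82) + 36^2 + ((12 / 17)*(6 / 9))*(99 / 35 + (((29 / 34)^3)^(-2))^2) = 1314.39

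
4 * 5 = 20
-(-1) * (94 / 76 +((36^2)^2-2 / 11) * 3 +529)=2106459875 / 418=5039377.69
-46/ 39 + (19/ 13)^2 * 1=485/ 507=0.96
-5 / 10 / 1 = -0.50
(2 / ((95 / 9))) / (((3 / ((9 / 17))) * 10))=27 / 8075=0.00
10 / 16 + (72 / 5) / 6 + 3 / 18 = 383 / 120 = 3.19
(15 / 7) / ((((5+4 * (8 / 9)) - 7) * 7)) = 135 / 686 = 0.20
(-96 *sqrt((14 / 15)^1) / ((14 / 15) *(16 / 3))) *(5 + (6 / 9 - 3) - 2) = -6 *sqrt(210) / 7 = -12.42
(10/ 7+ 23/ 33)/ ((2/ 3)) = 491/ 154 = 3.19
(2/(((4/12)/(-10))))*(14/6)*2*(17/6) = -2380/3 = -793.33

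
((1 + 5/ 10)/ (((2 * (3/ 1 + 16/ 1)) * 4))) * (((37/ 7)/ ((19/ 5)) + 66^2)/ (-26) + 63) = -1085037/ 1051232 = -1.03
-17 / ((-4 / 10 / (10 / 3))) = 425 / 3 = 141.67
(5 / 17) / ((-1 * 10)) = -1 / 34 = -0.03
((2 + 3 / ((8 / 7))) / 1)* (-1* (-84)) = 777 / 2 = 388.50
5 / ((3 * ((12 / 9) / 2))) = 5 / 2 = 2.50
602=602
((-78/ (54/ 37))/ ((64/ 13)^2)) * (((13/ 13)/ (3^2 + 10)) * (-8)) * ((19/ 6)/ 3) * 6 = 81289/ 13824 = 5.88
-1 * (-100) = 100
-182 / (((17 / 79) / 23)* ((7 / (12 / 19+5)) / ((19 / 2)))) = -2527447 / 17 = -148673.35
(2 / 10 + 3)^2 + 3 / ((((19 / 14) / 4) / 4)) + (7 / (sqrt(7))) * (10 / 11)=10 * sqrt(7) / 11 + 21664 / 475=48.01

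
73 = 73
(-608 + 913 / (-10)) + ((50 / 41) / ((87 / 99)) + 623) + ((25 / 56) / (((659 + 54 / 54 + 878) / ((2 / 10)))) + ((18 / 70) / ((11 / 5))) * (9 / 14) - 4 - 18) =-3817935973671 / 39426383920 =-96.84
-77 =-77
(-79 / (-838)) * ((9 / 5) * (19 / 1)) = 13509 / 4190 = 3.22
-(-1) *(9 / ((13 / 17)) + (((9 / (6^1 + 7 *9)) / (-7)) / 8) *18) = 98181 / 8372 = 11.73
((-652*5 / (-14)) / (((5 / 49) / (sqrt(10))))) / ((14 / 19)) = 3097*sqrt(10) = 9793.57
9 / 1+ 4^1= 13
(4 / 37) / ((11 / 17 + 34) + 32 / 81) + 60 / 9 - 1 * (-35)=223186649 / 5356083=41.67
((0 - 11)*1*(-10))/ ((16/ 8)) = 55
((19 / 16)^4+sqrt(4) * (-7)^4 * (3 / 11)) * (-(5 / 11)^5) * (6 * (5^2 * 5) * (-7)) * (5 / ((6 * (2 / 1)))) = 12927375056640625 / 232202043392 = 55672.96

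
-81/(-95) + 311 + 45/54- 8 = 173671/570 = 304.69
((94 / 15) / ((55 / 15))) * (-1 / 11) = -94 / 605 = -0.16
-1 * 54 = -54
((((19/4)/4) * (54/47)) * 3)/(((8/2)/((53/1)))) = 81567/1504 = 54.23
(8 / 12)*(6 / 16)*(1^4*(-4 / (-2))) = 1 / 2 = 0.50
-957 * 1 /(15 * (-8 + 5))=319 /15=21.27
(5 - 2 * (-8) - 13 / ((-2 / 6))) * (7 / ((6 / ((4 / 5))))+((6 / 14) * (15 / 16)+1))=3923 / 28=140.11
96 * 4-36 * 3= 276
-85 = -85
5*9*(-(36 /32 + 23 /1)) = -1085.62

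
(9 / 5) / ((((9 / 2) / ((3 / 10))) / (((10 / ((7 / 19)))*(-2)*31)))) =-7068 / 35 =-201.94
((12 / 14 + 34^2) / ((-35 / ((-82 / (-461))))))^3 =-292802563349678656 / 1440791140308625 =-203.22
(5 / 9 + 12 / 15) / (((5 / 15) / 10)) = 122 / 3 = 40.67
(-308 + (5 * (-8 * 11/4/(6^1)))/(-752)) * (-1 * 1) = 694793/2256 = 307.98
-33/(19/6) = -198/19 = -10.42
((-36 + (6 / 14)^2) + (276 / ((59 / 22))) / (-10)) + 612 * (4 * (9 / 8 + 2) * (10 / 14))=78319761 / 14455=5418.18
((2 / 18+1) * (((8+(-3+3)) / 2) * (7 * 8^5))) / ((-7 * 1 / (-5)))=6553600 / 9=728177.78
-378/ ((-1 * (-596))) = -189/ 298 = -0.63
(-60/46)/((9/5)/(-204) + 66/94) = -1.88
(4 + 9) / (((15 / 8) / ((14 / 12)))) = 364 / 45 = 8.09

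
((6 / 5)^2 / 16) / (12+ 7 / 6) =27 / 3950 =0.01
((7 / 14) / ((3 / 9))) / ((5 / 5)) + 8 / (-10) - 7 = -63 / 10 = -6.30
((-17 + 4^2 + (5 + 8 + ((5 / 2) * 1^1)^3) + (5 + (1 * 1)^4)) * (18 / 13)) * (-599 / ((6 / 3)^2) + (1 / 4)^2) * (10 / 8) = -28991475 / 3328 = -8711.38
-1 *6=-6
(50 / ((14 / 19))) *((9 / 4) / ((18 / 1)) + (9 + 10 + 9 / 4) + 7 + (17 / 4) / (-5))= 104595 / 56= 1867.77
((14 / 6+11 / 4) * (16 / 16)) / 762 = 61 / 9144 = 0.01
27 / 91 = 0.30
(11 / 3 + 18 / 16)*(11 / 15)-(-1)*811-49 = 55117 / 72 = 765.51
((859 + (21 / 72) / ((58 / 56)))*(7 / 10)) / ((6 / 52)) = 2721173 / 522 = 5212.98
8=8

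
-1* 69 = -69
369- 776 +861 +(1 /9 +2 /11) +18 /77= 314987 /693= 454.53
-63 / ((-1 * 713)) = 0.09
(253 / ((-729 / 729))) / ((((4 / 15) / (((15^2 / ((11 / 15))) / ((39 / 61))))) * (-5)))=4735125 / 52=91060.10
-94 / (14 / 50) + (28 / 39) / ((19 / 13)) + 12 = -128966 / 399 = -323.22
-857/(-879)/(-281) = -857/246999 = -0.00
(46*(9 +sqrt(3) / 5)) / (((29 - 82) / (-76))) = 616.51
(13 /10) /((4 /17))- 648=-25699 /40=-642.48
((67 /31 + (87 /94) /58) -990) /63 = -822433 /52452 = -15.68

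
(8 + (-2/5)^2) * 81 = 16524/25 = 660.96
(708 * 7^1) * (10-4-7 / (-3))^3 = 25812500 / 9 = 2868055.56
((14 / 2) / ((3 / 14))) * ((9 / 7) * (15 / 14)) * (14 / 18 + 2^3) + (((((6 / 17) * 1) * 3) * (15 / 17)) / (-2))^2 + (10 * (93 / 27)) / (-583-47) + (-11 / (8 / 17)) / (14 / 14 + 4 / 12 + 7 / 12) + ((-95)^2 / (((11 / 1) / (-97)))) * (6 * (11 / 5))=-2287591184193853 / 2178394722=-1050127.03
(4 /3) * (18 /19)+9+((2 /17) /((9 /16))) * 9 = 3923 /323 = 12.15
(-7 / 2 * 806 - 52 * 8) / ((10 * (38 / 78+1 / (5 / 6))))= -126243 / 658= -191.86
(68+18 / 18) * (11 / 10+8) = 6279 / 10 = 627.90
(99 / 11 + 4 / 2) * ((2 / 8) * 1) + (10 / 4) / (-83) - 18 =-15.28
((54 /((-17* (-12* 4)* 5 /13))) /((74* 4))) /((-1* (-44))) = 117 /8856320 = 0.00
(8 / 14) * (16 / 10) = 0.91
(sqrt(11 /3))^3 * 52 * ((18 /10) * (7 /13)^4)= 105644 * sqrt(33) /10985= 55.25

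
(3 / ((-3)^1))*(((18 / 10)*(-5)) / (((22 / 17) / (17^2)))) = 44217 / 22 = 2009.86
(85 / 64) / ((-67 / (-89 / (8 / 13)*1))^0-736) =-17 / 9408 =-0.00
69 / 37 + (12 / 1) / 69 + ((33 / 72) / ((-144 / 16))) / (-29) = 10877401 / 5330664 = 2.04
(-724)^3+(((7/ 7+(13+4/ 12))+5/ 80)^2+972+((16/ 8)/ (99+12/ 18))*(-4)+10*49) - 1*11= -261437248480285/ 688896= -379501765.84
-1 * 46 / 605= -46 / 605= -0.08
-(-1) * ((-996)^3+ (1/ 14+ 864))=-13832659007/ 14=-988047071.93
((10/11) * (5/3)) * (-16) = -800/33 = -24.24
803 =803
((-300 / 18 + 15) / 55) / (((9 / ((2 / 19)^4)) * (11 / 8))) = -128 / 425758707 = -0.00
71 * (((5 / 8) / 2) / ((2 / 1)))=355 / 32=11.09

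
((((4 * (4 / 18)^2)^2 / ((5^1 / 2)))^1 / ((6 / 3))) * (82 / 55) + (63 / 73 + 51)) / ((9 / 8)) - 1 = 53474731853 / 1185408675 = 45.11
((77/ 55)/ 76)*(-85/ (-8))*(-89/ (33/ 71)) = -37.48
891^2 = 793881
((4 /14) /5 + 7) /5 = 247 /175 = 1.41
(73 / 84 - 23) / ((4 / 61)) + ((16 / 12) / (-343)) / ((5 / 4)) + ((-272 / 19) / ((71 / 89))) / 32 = -37541556919 / 111049680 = -338.06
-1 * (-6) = 6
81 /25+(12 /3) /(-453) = 3.23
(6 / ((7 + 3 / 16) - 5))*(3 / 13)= 288 / 455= 0.63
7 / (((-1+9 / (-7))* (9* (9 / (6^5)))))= -294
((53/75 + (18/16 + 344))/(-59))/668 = -207499/23647200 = -0.01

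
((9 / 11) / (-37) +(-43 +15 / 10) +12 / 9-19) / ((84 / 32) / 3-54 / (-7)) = -4047092 / 587301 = -6.89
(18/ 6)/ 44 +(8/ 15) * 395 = 27817/ 132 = 210.73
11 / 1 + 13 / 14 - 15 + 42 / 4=52 / 7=7.43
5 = 5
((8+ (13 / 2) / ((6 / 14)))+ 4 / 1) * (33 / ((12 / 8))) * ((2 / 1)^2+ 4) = 14344 / 3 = 4781.33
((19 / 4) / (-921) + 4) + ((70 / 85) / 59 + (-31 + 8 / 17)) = -97995037 / 3695052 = -26.52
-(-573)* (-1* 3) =-1719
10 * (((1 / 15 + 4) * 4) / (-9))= -488 / 27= -18.07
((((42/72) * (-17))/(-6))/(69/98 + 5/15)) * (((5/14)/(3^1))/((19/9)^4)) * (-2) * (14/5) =-4250799/79495810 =-0.05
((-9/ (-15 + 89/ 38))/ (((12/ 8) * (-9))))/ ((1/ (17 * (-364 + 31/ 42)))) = 9856022/ 30303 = 325.25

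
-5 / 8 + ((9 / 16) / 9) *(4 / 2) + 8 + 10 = 35 / 2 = 17.50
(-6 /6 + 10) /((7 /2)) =18 /7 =2.57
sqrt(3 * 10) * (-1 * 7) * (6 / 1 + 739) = -5215 * sqrt(30) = -28563.73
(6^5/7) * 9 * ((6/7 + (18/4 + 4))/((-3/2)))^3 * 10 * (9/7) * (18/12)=-46805021.88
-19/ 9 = -2.11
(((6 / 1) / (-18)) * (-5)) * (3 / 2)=5 / 2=2.50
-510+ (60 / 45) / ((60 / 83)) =-22867 / 45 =-508.16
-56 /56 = -1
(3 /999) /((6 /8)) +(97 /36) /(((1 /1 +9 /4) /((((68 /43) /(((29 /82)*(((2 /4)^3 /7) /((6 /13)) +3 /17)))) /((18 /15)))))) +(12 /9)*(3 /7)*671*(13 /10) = 512.82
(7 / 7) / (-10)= -1 / 10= -0.10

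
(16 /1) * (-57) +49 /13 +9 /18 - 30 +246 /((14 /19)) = -109905 /182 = -603.87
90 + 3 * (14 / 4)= 100.50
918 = 918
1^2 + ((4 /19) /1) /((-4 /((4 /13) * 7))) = 219 /247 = 0.89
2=2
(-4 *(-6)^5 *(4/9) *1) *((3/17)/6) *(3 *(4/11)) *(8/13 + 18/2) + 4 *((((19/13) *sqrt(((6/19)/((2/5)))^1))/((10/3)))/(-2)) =4264.13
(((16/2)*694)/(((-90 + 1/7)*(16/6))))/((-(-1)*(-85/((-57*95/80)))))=-7891821/427720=-18.45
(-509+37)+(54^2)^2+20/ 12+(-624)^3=-703404115/ 3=-234468038.33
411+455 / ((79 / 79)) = 866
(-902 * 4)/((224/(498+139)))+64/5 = -204949/20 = -10247.45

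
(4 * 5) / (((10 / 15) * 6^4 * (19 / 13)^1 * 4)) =65 / 16416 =0.00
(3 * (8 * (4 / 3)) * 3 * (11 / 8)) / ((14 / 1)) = 66 / 7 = 9.43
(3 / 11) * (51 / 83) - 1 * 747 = -746.83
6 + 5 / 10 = 13 / 2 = 6.50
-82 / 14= -41 / 7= -5.86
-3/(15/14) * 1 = -14/5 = -2.80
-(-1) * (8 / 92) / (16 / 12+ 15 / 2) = 12 / 1219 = 0.01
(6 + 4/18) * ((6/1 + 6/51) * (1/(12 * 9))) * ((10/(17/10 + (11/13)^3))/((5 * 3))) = 9139520/89688141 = 0.10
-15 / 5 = -3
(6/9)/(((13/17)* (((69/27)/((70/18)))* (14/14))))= 1190/897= 1.33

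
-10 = -10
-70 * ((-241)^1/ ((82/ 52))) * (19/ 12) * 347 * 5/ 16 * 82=150615711.46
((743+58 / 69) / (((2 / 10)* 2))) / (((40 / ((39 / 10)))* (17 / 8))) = 133445 / 1564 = 85.32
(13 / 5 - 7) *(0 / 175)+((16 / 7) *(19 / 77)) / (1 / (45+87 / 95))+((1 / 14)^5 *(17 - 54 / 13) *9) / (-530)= 1055598958443 / 40761680960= 25.90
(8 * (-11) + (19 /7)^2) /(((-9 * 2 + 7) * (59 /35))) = 19755 /4543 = 4.35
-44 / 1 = -44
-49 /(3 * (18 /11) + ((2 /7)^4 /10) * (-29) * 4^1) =-10.14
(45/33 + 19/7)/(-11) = -314/847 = -0.37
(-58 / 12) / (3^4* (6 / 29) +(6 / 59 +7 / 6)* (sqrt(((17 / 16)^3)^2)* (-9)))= -203239424 / 128942667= -1.58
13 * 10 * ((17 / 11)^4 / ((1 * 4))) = 185.40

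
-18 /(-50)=9 /25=0.36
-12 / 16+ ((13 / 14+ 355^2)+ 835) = 3552085 / 28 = 126860.18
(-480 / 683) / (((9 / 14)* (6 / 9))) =-1120 / 683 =-1.64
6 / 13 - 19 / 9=-193 / 117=-1.65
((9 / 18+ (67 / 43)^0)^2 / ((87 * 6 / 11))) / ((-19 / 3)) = -33 / 4408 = -0.01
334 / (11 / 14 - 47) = -4676 / 647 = -7.23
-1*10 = -10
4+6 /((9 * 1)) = 14 /3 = 4.67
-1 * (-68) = 68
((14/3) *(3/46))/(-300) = -7/6900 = -0.00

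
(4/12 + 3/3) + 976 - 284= 693.33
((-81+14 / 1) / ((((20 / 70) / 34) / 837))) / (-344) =6673401 / 344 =19399.42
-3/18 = -1/6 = -0.17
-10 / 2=-5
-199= -199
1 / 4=0.25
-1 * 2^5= -32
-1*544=-544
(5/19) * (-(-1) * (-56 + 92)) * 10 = 1800/19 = 94.74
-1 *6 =-6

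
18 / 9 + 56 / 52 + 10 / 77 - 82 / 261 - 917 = -914.11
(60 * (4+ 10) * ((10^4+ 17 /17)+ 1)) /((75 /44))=4928985.60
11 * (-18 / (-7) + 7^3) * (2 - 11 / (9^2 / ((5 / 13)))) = 7796437 / 1053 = 7404.02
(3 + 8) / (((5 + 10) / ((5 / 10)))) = 11 / 30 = 0.37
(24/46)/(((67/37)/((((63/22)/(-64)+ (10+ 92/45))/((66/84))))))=196917959/44750640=4.40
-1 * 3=-3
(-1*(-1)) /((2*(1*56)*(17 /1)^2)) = 1 /32368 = 0.00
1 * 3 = 3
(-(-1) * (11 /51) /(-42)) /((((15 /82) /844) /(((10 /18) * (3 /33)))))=-34604 /28917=-1.20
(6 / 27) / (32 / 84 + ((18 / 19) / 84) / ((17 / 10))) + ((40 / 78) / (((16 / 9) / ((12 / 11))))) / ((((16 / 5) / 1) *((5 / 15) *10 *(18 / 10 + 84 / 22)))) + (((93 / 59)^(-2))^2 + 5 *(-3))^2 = 139147735117184968097468549 / 630354314694071608404192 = 220.75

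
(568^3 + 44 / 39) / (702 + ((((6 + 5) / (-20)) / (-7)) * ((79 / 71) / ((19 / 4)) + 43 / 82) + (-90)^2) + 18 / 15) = 110678548408295840 / 5316942382947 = 20816.20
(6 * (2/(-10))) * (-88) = 528/5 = 105.60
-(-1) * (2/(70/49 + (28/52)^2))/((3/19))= 2366/321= 7.37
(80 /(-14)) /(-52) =10 /91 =0.11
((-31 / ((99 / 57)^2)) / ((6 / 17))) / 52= -190247 / 339768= -0.56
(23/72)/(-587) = -23/42264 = -0.00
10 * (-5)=-50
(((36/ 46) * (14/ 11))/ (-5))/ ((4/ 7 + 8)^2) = -0.00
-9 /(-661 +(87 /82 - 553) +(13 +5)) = 738 /97985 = 0.01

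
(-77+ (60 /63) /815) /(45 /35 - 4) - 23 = 49874 /9291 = 5.37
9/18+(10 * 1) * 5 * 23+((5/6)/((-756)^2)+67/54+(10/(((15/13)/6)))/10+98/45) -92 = 18296899513/17146080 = 1067.12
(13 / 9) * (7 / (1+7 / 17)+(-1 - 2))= 611 / 216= 2.83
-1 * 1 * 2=-2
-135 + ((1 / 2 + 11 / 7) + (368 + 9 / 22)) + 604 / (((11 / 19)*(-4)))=-1951 / 77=-25.34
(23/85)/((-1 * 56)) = -23/4760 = -0.00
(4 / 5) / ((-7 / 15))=-12 / 7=-1.71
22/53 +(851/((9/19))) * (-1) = -856759/477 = -1796.14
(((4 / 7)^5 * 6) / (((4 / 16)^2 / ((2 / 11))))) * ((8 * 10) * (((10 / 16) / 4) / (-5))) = -491520 / 184877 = -2.66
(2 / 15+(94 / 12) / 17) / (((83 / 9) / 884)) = 23634 / 415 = 56.95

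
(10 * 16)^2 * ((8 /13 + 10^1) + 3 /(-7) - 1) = 21401600 /91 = 235182.42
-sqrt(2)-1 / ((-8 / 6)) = -0.66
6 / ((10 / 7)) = 21 / 5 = 4.20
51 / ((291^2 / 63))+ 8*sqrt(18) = 357 / 9409+ 24*sqrt(2) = 33.98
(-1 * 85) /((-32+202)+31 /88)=-7480 /14991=-0.50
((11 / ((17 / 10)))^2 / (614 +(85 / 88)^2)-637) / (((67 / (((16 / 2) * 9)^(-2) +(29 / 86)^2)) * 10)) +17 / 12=2312774852561292455 / 1767655689353859456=1.31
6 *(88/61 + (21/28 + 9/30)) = 9123/610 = 14.96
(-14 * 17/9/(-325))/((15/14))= 3332/43875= 0.08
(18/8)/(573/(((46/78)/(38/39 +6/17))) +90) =1173/719240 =0.00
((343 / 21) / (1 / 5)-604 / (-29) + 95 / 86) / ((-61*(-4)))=0.42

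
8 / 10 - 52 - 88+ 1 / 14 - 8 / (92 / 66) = -144.87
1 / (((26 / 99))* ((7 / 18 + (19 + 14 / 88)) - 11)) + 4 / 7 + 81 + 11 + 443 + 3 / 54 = 2972323297 / 5544630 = 536.07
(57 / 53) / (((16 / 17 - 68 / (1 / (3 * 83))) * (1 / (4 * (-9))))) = 8721 / 3813721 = 0.00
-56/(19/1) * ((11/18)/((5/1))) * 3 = -308/285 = -1.08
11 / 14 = 0.79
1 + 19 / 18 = 37 / 18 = 2.06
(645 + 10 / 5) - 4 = 643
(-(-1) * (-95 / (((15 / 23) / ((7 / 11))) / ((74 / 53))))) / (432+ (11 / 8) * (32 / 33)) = -113183 / 378950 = -0.30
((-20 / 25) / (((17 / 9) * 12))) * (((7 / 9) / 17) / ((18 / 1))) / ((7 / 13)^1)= -13 / 78030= -0.00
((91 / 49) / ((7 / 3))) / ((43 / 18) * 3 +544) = 234 / 162043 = 0.00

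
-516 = -516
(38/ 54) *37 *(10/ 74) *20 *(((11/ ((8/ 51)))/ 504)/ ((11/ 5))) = 40375/ 9072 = 4.45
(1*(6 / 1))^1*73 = 438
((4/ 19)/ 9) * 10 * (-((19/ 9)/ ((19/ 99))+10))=-4.91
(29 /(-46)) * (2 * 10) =-290 /23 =-12.61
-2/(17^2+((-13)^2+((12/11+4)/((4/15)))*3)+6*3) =-11/2933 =-0.00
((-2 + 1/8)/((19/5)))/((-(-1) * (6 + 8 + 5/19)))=-75/2168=-0.03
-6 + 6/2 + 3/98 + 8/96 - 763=-450341/588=-765.89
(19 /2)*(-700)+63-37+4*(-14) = -6680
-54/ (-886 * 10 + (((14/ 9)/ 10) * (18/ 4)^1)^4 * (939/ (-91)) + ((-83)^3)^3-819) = 2340000/ 8100744394927170327359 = 0.00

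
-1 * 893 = -893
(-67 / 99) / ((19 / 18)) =-134 / 209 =-0.64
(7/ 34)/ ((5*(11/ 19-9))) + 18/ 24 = 20267/ 27200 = 0.75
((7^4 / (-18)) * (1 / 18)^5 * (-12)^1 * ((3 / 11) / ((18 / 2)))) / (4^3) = 2401 / 5986151424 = 0.00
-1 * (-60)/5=12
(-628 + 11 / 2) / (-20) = 249 / 8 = 31.12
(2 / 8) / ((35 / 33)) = 33 / 140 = 0.24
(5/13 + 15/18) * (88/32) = 1045/312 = 3.35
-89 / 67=-1.33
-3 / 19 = -0.16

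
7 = 7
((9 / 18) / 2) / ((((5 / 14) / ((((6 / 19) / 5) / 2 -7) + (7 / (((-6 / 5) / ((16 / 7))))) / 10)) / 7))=-57967 / 1425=-40.68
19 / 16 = 1.19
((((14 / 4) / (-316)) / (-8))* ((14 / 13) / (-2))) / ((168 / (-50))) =175 / 788736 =0.00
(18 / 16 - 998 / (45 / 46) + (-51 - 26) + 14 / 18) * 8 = -43811 / 5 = -8762.20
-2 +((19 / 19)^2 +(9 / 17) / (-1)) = -26 / 17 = -1.53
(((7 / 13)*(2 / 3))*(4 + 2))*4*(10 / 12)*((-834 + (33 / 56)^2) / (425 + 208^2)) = -4357225 / 31805592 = -0.14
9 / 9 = 1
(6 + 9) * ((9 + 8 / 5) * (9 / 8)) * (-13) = -18603 / 8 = -2325.38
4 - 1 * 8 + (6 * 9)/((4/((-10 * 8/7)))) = -1108/7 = -158.29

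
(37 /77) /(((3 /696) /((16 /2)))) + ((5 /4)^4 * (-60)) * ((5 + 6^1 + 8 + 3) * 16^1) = -7803281 /154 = -50670.66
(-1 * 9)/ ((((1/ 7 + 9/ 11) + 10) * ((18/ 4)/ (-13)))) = 1001/ 422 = 2.37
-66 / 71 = -0.93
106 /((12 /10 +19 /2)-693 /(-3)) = 0.44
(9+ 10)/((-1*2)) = -19/2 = -9.50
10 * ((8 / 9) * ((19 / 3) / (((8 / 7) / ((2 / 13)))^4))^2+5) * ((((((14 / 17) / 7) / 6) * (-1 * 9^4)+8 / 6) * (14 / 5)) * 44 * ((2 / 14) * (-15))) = 966496335261698980915 / 575109735842304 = 1680542.47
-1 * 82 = -82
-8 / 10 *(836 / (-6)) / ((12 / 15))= 418 / 3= 139.33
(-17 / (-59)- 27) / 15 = -1576 / 885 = -1.78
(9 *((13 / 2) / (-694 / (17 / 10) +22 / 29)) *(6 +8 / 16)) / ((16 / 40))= -2.33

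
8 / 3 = 2.67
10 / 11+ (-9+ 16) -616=-6689 / 11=-608.09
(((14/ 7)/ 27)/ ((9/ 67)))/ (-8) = -0.07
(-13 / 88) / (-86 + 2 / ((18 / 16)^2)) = 0.00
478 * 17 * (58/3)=471308/3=157102.67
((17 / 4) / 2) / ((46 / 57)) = 969 / 368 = 2.63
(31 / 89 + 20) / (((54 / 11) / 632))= 6295036 / 2403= 2619.66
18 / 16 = 1.12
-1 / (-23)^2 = -1 / 529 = -0.00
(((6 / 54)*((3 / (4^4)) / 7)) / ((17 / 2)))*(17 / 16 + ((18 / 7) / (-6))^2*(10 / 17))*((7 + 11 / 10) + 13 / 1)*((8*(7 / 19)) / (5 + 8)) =0.00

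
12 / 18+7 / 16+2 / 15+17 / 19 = 3241 / 1520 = 2.13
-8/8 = -1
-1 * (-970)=970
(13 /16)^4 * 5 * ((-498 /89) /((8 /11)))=-391142895 /23330816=-16.77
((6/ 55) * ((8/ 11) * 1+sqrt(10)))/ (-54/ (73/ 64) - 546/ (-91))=-0.01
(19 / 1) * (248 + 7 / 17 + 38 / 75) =6030049 / 1275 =4729.45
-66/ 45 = -1.47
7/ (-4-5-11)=-7/ 20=-0.35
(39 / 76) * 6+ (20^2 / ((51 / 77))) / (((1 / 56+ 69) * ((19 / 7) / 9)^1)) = 16025817 / 499358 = 32.09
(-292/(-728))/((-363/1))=-73/66066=-0.00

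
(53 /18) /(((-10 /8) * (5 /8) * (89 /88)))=-74624 /20025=-3.73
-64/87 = -0.74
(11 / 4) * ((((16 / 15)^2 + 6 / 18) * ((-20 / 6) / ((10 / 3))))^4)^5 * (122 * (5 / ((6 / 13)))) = 2173830851112548145303019768816258517028908208386263523 / 265375975702560291414556559175252914428710937500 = 8191513.36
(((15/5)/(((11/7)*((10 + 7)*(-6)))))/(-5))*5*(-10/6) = -35/1122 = -0.03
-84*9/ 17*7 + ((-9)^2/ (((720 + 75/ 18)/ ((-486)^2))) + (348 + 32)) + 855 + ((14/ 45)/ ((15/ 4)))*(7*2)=27344.03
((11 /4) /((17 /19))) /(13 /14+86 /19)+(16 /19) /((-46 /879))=-334769399 /21558958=-15.53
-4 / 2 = -2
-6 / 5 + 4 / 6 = -8 / 15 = -0.53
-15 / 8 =-1.88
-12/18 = -0.67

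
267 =267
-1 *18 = -18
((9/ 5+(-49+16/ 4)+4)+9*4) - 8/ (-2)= 4/ 5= 0.80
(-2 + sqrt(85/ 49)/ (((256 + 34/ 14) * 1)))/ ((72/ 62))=-31/ 18 + 31 * sqrt(85)/ 65124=-1.72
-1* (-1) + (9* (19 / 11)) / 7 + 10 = 1018 / 77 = 13.22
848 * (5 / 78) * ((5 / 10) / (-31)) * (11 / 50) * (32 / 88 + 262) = -7844 / 155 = -50.61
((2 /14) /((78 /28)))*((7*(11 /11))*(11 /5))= 154 /195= 0.79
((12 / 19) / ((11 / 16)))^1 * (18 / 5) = 3456 / 1045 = 3.31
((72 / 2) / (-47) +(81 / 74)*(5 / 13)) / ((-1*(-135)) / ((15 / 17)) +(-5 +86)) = -1733 / 1175564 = -0.00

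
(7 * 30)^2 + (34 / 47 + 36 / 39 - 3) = 26944273 / 611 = 44098.65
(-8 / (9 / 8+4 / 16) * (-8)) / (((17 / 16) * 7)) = 8192 / 1309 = 6.26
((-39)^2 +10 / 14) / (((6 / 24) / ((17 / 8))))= 90542 / 7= 12934.57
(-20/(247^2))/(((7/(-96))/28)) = 7680/61009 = 0.13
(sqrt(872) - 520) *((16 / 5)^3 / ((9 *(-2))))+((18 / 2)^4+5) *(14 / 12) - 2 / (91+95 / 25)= 152988418 / 17775 - 4096 *sqrt(218) / 1125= 8553.19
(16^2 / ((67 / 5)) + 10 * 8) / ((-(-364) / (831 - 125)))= 1171960 / 6097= 192.22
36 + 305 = 341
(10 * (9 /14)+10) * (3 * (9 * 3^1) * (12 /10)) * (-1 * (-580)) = 6483240 /7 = 926177.14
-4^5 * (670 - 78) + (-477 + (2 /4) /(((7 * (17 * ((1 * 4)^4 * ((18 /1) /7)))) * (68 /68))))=-95050552319 /156672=-606685.00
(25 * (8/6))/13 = 100/39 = 2.56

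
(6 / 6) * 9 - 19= -10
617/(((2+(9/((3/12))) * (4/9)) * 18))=617/324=1.90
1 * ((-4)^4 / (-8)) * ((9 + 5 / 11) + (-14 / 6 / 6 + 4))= -41392 / 99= -418.10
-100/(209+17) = -50/113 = -0.44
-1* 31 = -31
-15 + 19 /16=-221 /16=-13.81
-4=-4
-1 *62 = -62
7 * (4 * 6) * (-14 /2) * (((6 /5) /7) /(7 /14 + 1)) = -672 /5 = -134.40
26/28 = 13/14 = 0.93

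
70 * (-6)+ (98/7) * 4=-364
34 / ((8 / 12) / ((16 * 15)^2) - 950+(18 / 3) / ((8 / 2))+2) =-172800 / 4810447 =-0.04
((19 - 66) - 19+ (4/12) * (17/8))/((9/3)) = -1567/72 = -21.76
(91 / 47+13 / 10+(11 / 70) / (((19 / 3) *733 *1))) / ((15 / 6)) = 29656464 / 22909915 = 1.29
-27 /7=-3.86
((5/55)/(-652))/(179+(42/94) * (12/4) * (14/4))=-47/61919462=-0.00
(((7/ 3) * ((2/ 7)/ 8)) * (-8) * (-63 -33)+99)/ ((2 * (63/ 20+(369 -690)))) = -10/ 39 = -0.26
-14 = -14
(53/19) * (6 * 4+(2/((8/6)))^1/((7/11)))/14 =19557/3724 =5.25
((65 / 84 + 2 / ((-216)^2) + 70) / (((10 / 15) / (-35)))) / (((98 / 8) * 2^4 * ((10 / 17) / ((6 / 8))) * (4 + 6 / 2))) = -196470479 / 56899584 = -3.45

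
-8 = -8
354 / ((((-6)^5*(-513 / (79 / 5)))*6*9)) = 4661 / 179508960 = 0.00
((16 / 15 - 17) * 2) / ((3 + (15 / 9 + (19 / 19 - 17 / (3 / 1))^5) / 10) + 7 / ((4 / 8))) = 77436 / 496109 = 0.16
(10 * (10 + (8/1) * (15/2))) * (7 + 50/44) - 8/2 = 62606/11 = 5691.45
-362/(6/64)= -11584/3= -3861.33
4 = 4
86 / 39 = 2.21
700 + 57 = 757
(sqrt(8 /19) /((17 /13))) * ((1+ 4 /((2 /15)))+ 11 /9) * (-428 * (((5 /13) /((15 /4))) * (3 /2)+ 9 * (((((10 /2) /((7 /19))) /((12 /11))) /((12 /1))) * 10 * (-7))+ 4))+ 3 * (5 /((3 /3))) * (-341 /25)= -1023 /5+ 2094307790 * sqrt(38) /2907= 4440861.88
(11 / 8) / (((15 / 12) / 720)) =792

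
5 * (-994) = -4970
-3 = -3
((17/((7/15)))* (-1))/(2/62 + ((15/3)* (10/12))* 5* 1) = -47430/27167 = -1.75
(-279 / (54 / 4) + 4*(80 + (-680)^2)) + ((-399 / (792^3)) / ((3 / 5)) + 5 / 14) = 6433121658048721 / 3477551616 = 1849899.69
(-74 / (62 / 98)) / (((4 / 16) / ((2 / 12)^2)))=-3626 / 279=-13.00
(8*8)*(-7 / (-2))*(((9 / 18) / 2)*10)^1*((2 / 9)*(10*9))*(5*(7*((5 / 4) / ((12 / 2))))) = 245000 / 3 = 81666.67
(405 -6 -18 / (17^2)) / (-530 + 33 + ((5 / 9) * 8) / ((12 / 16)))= -3112911 / 3831851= -0.81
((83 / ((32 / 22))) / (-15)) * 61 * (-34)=946781 / 120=7889.84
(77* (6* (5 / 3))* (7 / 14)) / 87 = 385 / 87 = 4.43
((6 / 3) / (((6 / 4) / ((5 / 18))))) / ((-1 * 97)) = -10 / 2619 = -0.00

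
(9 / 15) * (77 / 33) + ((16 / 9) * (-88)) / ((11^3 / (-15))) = 5741 / 1815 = 3.16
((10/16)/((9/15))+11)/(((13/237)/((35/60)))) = 159817/1248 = 128.06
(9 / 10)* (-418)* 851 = -320146.20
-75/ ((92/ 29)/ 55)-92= -128089/ 92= -1392.27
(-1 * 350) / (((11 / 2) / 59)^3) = -575061200 / 1331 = -432051.99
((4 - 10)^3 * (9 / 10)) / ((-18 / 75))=810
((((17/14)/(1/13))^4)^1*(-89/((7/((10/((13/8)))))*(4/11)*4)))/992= -898211143115/266760704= -3367.10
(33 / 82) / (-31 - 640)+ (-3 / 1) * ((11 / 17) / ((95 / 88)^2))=-1278731379 / 767431850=-1.67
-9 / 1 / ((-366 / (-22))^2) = -121 / 3721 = -0.03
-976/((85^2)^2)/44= -244/574206875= -0.00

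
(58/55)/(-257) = -58/14135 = -0.00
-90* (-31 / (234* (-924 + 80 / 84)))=-3255 / 251992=-0.01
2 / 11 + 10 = 112 / 11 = 10.18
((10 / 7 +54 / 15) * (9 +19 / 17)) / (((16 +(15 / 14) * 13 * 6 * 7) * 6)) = 15136 / 1072785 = 0.01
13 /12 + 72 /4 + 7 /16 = 937 /48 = 19.52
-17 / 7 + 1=-10 / 7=-1.43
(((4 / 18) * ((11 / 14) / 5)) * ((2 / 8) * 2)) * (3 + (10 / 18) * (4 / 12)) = 473 / 8505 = 0.06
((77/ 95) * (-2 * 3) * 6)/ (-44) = 63/ 95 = 0.66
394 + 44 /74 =394.59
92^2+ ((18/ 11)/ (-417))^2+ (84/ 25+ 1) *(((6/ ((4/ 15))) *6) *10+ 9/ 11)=838908952561/ 58446025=14353.57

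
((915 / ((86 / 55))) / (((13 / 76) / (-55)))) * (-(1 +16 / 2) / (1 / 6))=5679679500 / 559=10160428.44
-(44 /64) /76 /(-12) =11 /14592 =0.00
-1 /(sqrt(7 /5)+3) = -15 /38+sqrt(35) /38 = -0.24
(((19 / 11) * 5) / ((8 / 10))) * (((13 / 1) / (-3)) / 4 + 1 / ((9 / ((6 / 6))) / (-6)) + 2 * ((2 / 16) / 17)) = -28025 / 1496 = -18.73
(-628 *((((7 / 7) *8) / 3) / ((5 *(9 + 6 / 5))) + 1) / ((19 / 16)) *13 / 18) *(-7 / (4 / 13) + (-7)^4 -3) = -8325434936 / 8721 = -954642.24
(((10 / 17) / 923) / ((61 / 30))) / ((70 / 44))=1320 / 6700057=0.00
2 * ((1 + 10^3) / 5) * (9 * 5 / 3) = 6006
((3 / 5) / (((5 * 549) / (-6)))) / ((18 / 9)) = -1 / 1525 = -0.00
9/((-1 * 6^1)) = -3/2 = -1.50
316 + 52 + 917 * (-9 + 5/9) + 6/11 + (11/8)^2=-46716085/6336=-7373.12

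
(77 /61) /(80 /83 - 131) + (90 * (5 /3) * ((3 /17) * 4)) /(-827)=-1274922469 /9256066007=-0.14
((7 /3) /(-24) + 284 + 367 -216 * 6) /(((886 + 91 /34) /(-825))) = 43427945 /72516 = 598.87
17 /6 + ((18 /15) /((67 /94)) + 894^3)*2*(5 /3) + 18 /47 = 45000279819121 /18894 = 2381723288.83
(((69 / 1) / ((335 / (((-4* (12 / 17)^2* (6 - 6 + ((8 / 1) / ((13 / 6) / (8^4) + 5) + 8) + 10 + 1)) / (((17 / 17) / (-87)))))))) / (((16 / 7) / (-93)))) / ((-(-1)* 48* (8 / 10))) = -29679828347925 / 38073234544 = -779.55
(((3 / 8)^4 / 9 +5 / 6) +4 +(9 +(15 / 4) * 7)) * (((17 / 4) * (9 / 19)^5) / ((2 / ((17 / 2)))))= 2801934472977 / 162273624064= 17.27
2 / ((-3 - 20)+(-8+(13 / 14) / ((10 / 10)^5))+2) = -0.07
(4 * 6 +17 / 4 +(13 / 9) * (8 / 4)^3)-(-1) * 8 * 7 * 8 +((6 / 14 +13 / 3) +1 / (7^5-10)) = 694987157 / 1410948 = 492.57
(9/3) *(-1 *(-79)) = 237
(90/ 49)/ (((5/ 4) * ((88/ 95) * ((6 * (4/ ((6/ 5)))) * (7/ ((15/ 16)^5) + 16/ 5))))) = 129853125/ 21064188992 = 0.01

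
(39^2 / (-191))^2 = 2313441 / 36481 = 63.41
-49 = -49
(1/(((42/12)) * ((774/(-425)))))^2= 180625/7338681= 0.02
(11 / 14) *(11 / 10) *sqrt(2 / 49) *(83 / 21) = 10043 *sqrt(2) / 20580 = 0.69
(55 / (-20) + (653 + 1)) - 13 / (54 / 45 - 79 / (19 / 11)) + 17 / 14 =77330719 / 118468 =652.76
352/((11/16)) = 512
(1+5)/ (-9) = -2/ 3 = -0.67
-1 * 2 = -2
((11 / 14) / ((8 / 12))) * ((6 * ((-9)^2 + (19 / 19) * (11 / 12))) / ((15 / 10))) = 10813 / 28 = 386.18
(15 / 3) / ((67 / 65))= 325 / 67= 4.85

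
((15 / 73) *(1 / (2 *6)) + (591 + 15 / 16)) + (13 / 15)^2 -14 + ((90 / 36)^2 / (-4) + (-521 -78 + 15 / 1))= -6.86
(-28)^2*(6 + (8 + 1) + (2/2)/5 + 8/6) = 12962.13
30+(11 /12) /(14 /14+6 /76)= 7589 /246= 30.85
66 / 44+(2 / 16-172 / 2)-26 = -883 / 8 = -110.38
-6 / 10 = -3 / 5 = -0.60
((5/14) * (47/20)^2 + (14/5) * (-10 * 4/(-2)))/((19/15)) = 194787/4256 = 45.77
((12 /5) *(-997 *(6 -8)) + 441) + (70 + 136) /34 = 444776 /85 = 5232.66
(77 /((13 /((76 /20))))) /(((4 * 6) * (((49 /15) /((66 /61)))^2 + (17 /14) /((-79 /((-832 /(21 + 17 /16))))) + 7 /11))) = 4665125178945 /51393496824514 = 0.09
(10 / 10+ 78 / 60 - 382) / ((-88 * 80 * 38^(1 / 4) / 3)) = 11391 * 38^(3 / 4) / 2675200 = 0.07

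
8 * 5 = 40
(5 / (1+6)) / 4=5 / 28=0.18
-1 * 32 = -32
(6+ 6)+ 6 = 18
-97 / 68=-1.43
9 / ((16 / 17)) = 153 / 16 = 9.56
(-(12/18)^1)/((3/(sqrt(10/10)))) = -2/9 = -0.22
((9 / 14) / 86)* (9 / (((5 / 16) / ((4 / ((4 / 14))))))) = 648 / 215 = 3.01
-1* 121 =-121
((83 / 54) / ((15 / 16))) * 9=664 / 45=14.76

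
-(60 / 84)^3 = -0.36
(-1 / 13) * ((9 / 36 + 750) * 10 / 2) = -15005 / 52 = -288.56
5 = 5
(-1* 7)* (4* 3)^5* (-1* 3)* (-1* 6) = -31352832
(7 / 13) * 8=4.31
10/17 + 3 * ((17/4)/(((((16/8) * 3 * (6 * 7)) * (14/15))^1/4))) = 5365/6664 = 0.81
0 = 0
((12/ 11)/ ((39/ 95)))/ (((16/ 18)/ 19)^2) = 2777895/ 2288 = 1214.11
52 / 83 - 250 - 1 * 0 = -20698 / 83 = -249.37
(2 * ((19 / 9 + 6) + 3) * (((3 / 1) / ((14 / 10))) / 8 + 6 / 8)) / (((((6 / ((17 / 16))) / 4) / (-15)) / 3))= -40375 / 56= -720.98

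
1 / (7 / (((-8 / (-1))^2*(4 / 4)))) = 64 / 7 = 9.14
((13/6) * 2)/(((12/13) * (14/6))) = 169/84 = 2.01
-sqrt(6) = -2.45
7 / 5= 1.40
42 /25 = 1.68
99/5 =19.80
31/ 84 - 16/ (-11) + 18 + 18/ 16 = 20.95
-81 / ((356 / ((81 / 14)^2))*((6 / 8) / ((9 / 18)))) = -177147 / 34888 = -5.08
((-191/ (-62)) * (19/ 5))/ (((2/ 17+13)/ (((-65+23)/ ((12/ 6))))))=-1295553/ 69130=-18.74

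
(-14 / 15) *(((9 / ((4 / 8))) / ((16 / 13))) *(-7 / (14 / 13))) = 88.72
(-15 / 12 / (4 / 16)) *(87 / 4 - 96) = 1485 / 4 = 371.25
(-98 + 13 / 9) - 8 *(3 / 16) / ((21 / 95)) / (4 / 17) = -63199 / 504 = -125.39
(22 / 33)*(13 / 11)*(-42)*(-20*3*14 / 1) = 305760 / 11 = 27796.36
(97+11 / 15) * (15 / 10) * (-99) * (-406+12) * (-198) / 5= -5661096804 / 25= -226443872.16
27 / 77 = 0.35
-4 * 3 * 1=-12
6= 6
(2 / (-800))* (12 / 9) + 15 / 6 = 749 / 300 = 2.50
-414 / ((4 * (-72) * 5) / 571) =13133 / 80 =164.16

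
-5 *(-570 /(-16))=-178.12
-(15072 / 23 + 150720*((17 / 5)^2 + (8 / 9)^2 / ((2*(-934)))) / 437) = -127894817504 / 27550665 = -4642.17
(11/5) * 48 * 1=528/5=105.60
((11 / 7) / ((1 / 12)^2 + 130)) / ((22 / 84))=864 / 18721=0.05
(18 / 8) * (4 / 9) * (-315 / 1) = -315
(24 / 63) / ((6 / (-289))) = -1156 / 63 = -18.35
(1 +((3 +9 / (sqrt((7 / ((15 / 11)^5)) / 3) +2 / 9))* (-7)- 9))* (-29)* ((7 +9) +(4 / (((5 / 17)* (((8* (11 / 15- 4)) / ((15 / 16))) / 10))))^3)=3446344030108308893 / 489049748246528- 1028594106018995175* sqrt(385) / 69864249749504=-281834.26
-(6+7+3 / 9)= -40 / 3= -13.33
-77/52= -1.48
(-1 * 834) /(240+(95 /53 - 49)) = -4.33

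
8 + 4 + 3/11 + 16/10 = 13.87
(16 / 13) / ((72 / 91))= 14 / 9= 1.56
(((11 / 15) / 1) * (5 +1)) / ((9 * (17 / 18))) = 44 / 85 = 0.52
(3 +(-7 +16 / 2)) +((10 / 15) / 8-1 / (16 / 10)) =83 / 24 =3.46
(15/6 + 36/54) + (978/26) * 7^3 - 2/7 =7046107/546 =12904.96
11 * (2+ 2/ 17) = 396/ 17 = 23.29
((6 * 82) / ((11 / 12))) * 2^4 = 94464 / 11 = 8587.64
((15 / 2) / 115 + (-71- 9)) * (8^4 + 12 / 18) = -22595165 / 69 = -327466.16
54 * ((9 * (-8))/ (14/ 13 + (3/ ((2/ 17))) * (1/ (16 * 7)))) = -11321856/ 3799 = -2980.22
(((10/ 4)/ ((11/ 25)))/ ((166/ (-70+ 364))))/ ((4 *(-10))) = -3675/ 14608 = -0.25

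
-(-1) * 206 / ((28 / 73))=537.07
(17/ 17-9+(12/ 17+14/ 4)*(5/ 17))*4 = -27.05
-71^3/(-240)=357911/240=1491.30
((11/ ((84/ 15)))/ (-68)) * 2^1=-55/ 952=-0.06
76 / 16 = 4.75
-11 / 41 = -0.27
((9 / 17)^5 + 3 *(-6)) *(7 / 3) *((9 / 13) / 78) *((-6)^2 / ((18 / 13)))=-178488639 / 18458141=-9.67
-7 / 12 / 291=-7 / 3492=-0.00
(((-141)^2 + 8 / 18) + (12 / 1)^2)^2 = 32482492441 / 81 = 401018425.20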